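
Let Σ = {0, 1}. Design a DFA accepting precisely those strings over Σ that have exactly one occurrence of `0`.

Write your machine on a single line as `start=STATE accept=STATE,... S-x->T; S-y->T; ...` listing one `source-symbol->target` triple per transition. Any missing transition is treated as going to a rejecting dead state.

start=A; accept=B; A-0->B; A-1->A; B-0->C; B-1->B; C-0->C; C-1->C

Count `0`s, saturating at 2: state A means no `0` yet, B means one `0` seen, C means more than one. Each `0` increments (capped at C); other symbols loop. Accept from {B}.
With 3 states:
       0  1 
>  A   B  A 
 * B   C  B 
   C   C  C 
(> = start, * = accepting)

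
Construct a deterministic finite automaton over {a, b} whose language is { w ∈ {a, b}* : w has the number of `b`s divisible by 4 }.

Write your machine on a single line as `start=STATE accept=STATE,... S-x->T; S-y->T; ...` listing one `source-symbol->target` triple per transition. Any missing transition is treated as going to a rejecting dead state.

start=q0; accept=q0; q0-a->q0; q0-b->q1; q1-a->q1; q1-b->q2; q2-a->q2; q2-b->q3; q3-a->q3; q3-b->q0

Keep the running count of `b`s modulo 4: each `b` advances along the cycle q0 → q1 → q2 → q3 → q0 while other symbols loop. Accept at q0.
4 states suffice.
        a   b  
>* q0   q0  q1 
   q1   q1  q2 
   q2   q2  q3 
   q3   q3  q0 
(> = start, * = accepting)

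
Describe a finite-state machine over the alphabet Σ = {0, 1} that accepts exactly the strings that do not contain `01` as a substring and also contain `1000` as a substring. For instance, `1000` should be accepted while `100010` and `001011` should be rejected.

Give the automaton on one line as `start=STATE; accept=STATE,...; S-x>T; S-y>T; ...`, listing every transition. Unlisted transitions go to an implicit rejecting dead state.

start=s0; accept=s8; s0-0>s1; s0-1>s2; s1-0>s1; s1-1>s3; s2-0>s4; s2-1>s2; s3-0>s5; s3-1>s3; s4-0>s6; s4-1>s3; s5-0>s7; s5-1>s3; s6-0>s8; s6-1>s3; s7-0>s9; s7-1>s3; s8-0>s8; s8-1>s9; s9-0>s9; s9-1>s9

Handle the two conditions separately and then intersect. One (3 states) tracks partial matches of the forbidden pattern `01`; the other (5 states) tracks whether and how much of `1000` has been seen. Each combined state is a pair, one component from each; accept when both components accept.
10 states suffice.
        0   1  
>  s0   s1  s2 
   s1   s1  s3 
   s2   s4  s2 
   s3   s5  s3 
   s4   s6  s3 
   s5   s7  s3 
   s6   s8  s3 
   s7   s9  s3 
 * s8   s8  s9 
   s9   s9  s9 
(> = start, * = accepting)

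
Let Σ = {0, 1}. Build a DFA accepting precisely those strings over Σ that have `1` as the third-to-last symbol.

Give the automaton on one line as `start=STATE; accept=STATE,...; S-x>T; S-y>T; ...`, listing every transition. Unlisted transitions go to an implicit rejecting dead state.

start=q0; accept=q11,q12,q13,q14; q0-0>q1; q0-1>q2; q1-0>q3; q1-1>q4; q2-0>q5; q2-1>q6; q3-0>q7; q3-1>q8; q4-0>q9; q4-1>q10; q5-0>q11; q5-1>q12; q6-0>q13; q6-1>q14; q7-0>q7; q7-1>q8; q8-0>q9; q8-1>q10; q9-0>q11; q9-1>q12; q10-0>q13; q10-1>q14; q11-0>q7; q11-1>q8; q12-0>q9; q12-1>q10; q13-0>q11; q13-1>q12; q14-0>q13; q14-1>q14

Because acceptance depends on a position counted from the end, the machine has to buffer the most recent 3 symbols. Make each state the string of the last up-to-3 symbols read; on input `x` shift the window left and append `x`. Accept when the buffered window has length 3 and begins with `1`.
15 states suffice.
          0    1  
>  q0     q1   q2 
   q1     q3   q4 
   q2     q5   q6 
   q3     q7   q8 
   q4     q9  q10 
   q5    q11  q12 
   q6    q13  q14 
   q7     q7   q8 
   q8     q9  q10 
   q9    q11  q12 
   q10   q13  q14 
 * q11    q7   q8 
 * q12    q9  q10 
 * q13   q11  q12 
 * q14   q13  q14 
(> = start, * = accepting)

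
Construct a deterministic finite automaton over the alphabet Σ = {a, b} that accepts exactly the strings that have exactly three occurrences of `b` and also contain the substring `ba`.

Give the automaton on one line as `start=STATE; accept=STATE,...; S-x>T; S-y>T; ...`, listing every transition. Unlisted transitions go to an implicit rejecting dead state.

start=q0; accept=q6; q0-a>q0; q0-b>q1; q1-a>q2; q1-b>q3; q2-a>q2; q2-b>q4; q3-a>q4; q3-b>q5; q4-a>q4; q4-b>q6; q5-a>q6; q5-b>q7; q6-a>q6; q6-b>q7; q7-a>q7; q7-b>q7

Handle the two conditions separately and then intersect. One (5 states) tracks the count of `b`s, saturating at 4; the other (3 states) tracks whether and how much of `ba` has been seen. Each combined state is a pair, one component from each; accept when both components accept. Equivalent product states are then merged.
With 8 states:
        a   b  
>  q0   q0  q1 
   q1   q2  q3 
   q2   q2  q4 
   q3   q4  q5 
   q4   q4  q6 
   q5   q6  q7 
 * q6   q6  q7 
   q7   q7  q7 
(> = start, * = accepting)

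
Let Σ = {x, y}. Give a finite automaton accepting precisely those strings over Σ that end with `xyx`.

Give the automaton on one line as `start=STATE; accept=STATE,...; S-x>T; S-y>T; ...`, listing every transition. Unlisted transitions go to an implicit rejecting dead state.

Remember how much of `xyx` the current input suffix matches. State q0 means no match yet; q1 means the last symbol is `x`; q2 means the last 2 symbols are `xy`; q3 means the last 3 symbols are `xyx`. Only q3 accepts. On a mismatch, fall back to the longest proper suffix that is still a prefix of `xyx`.
A 4-state machine:
        x   y  
>  q0   q1  q0 
   q1   q1  q2 
   q2   q3  q0 
 * q3   q1  q2 
(> = start, * = accepting)

start=q0; accept=q3; q0-x>q1; q0-y>q0; q1-x>q1; q1-y>q2; q2-x>q3; q2-y>q0; q3-x>q1; q3-y>q2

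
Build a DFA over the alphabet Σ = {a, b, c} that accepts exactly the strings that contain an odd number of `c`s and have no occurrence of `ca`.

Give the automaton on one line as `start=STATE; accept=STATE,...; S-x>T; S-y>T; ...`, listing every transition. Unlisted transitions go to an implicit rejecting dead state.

start=q0; accept=q1,q3; q0-a>q0; q0-b>q0; q0-c>q1; q1-a>q2; q1-b>q3; q1-c>q4; q2-a>q2; q2-b>q2; q2-c>q2; q3-a>q3; q3-b>q3; q3-c>q4; q4-a>q2; q4-b>q0; q4-c>q1

Handle the two conditions separately and then intersect. One (2 states) tracks the count of `c`s modulo 2; the other (3 states) tracks partial matches of the forbidden pattern `ca`. Each combined state is a pair, one component from each; accept when both components accept. Minimizing collapses redundant product states.
A 5-state machine:
        a   b   c  
>  q0   q0  q0  q1 
 * q1   q2  q3  q4 
   q2   q2  q2  q2 
 * q3   q3  q3  q4 
   q4   q2  q0  q1 
(> = start, * = accepting)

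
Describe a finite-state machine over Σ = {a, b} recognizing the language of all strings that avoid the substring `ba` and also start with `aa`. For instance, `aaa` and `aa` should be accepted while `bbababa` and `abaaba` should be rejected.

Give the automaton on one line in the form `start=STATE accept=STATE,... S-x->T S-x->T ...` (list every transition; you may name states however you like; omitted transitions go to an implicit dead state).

Handle the two conditions separately and then intersect. The first has 3 states tracking partial matches of the forbidden pattern `ba`; the second has 4 states tracking whether the input so far still matches the prefix `aa`. A product state is a pair (one from each), accepting exactly when both do. Minimizing collapses redundant product states.
A 5-state machine:
        a   b  
>  S0   S1  S2 
   S1   S3  S2 
   S2   S2  S2 
 * S3   S3  S4 
 * S4   S2  S4 
(> = start, * = accepting)

start=S0 accept=S3,S4 S0-a->S1 S0-b->S2 S1-a->S3 S1-b->S2 S2-a->S2 S2-b->S2 S3-a->S3 S3-b->S4 S4-a->S2 S4-b->S4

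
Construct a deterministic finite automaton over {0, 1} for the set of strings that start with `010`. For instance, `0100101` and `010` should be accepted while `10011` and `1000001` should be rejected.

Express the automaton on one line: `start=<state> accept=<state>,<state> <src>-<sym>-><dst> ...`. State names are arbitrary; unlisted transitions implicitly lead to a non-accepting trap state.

Check the first 3 symbols one by one: s0 through s2 record how many have matched `010` so far; any wrong symbol goes to the dead state s4. After all 3 match we enter the accepting sink s3.
With 5 states:
        0   1  
>  s0   s1  s4 
   s1   s4  s2 
   s2   s3  s4 
 * s3   s3  s3 
   s4   s4  s4 
(> = start, * = accepting)

start=s0 accept=s3 s0-0->s1 s0-1->s4 s1-0->s4 s1-1->s2 s2-0->s3 s2-1->s4 s3-0->s3 s3-1->s3 s4-0->s4 s4-1->s4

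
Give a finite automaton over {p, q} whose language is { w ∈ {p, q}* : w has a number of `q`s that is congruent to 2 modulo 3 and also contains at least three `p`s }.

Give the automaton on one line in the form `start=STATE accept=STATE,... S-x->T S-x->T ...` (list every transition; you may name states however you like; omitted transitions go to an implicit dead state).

start=A accept=N,O A-p->B A-q->C B-p->D B-q->E C-p->E C-q->F D-p->G D-q->H E-p->H E-q->I F-p->I F-q->A G-p->J G-q->K H-p->K H-q->L I-p->L I-q->B J-p->J J-q->M K-p->M K-q->N L-p->N L-q->D M-p->M M-q->O N-p->O N-q->G O-p->O O-q->J

Handle the two conditions separately and then intersect. One (3 states) tracks the count of `q`s modulo 3; the other (5 states) tracks the count of `p`s, saturating at 4. Each combined state is a pair, one component from each; accept when both components accept.
A 15-state machine:
       p  q 
>  A   B  C 
   B   D  E 
   C   E  F 
   D   G  H 
   E   H  I 
   F   I  A 
   G   J  K 
   H   K  L 
   I   L  B 
   J   J  M 
   K   M  N 
   L   N  D 
   M   M  O 
 * N   O  G 
 * O   O  J 
(> = start, * = accepting)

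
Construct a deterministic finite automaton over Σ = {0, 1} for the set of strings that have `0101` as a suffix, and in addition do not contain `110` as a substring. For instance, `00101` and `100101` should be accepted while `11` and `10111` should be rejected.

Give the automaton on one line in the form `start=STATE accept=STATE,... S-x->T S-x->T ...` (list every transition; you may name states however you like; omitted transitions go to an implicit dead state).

Run two small machines in parallel and take their product. The first has 5 states tracking how much of the suffix `0101` has currently been matched; the second has 4 states tracking partial matches of the forbidden pattern `110`. A product state is a pair (one from each), accepting exactly when both do. After merging equivalent states the machine shrinks.
A 7-state machine:
        0   1  
>  q0   q1  q2 
   q1   q1  q3 
   q2   q1  q4 
   q3   q5  q4 
   q4   q4  q4 
   q5   q1  q6 
 * q6   q5  q4 
(> = start, * = accepting)

start=q0 accept=q6 q0-0->q1 q0-1->q2 q1-0->q1 q1-1->q3 q2-0->q1 q2-1->q4 q3-0->q5 q3-1->q4 q4-0->q4 q4-1->q4 q5-0->q1 q5-1->q6 q6-0->q5 q6-1->q4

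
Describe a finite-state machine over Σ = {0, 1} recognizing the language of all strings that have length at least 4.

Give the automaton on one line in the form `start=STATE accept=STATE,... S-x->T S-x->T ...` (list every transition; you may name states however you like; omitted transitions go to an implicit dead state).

start=q0 accept=q4,q5 q0-0->q1 q0-1->q1 q1-0->q2 q1-1->q2 q2-0->q3 q2-1->q3 q3-0->q4 q3-1->q4 q4-0->q5 q4-1->q5 q5-0->q5 q5-1->q5

Count input length up to 5: every symbol moves from q0 toward q5, which means 'more than 4' and absorbs. Accept from {q4, q5}.
A 6-state machine:
        0   1  
>  q0   q1  q1 
   q1   q2  q2 
   q2   q3  q3 
   q3   q4  q4 
 * q4   q5  q5 
 * q5   q5  q5 
(> = start, * = accepting)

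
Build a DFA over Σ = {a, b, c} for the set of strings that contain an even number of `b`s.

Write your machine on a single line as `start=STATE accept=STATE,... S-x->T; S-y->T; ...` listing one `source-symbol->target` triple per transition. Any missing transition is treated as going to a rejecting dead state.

start=q0; accept=q0; q0-a->q0; q0-b->q1; q0-c->q0; q1-a->q1; q1-b->q0; q1-c->q1

Keep the running count of `b`s modulo 2: each `b` advances along the cycle q0 → q1 → q0 while other symbols loop. Accept at q0.
A 2-state machine:
        a   b   c  
>* q0   q0  q1  q0 
   q1   q1  q0  q1 
(> = start, * = accepting)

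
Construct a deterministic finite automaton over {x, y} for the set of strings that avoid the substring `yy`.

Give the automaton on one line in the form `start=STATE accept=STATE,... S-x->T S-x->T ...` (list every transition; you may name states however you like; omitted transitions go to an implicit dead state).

start=S0 accept=S0,S1 S0-x->S0 S0-y->S1 S1-x->S0 S1-y->S2 S2-x->S2 S2-y->S2

This is the complement of 'contains `yy`'. Use the same substring-matching states — S0 through S2 holding how much of `yy` has just been matched — but flip the accepting set: everything except the trap S2 accepts.
3 states suffice.
        x   y  
>* S0   S0  S1 
 * S1   S0  S2 
   S2   S2  S2 
(> = start, * = accepting)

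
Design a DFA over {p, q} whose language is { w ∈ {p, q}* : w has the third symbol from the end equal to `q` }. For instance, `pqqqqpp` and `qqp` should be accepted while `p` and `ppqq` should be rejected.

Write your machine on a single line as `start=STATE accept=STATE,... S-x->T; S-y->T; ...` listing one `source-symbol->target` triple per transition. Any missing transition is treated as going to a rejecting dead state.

start=s0; accept=s11,s12,s13,s14; s0-p->s1; s0-q->s2; s1-p->s3; s1-q->s4; s2-p->s5; s2-q->s6; s3-p->s7; s3-q->s8; s4-p->s9; s4-q->s10; s5-p->s11; s5-q->s12; s6-p->s13; s6-q->s14; s7-p->s7; s7-q->s8; s8-p->s9; s8-q->s10; s9-p->s11; s9-q->s12; s10-p->s13; s10-q->s14; s11-p->s7; s11-q->s8; s12-p->s9; s12-q->s10; s13-p->s11; s13-q->s12; s14-p->s13; s14-q->s14

Because acceptance depends on a position counted from the end, the machine has to buffer the most recent 3 symbols. Make each state the string of the last up-to-3 symbols read; on input `x` shift the window left and append `x`. Accept when the buffered window has length 3 and begins with `q`.
A 15-state machine:
          p    q  
>  s0     s1   s2 
   s1     s3   s4 
   s2     s5   s6 
   s3     s7   s8 
   s4     s9  s10 
   s5    s11  s12 
   s6    s13  s14 
   s7     s7   s8 
   s8     s9  s10 
   s9    s11  s12 
   s10   s13  s14 
 * s11    s7   s8 
 * s12    s9  s10 
 * s13   s11  s12 
 * s14   s13  s14 
(> = start, * = accepting)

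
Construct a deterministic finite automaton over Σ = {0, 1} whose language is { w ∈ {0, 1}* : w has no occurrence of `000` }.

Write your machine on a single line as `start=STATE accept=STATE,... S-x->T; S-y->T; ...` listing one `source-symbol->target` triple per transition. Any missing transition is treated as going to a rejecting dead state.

Track partial matches of the forbidden pattern `000`. State q3 is a dead state reached once `000` has occurred; every other state accepts. q0 means no part of `000` is currently matched.
4 states suffice.
        0   1  
>* q0   q1  q0 
 * q1   q2  q0 
 * q2   q3  q0 
   q3   q3  q3 
(> = start, * = accepting)

start=q0; accept=q0,q1,q2; q0-0->q1; q0-1->q0; q1-0->q2; q1-1->q0; q2-0->q3; q2-1->q0; q3-0->q3; q3-1->q3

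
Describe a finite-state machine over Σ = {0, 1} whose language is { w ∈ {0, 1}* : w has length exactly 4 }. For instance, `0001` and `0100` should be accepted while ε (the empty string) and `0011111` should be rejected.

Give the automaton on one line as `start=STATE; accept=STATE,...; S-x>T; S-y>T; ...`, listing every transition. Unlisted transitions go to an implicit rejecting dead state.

We only need to distinguish lengths 0, 1, …, 4, and '>4'. Chain s0 → s1 → s2 → s3 → s4 → s5 on every symbol, with s5 looping. Accepting states: {s4}.
6 states suffice.
        0   1  
>  s0   s1  s1 
   s1   s2  s2 
   s2   s3  s3 
   s3   s4  s4 
 * s4   s5  s5 
   s5   s5  s5 
(> = start, * = accepting)

start=s0; accept=s4; s0-0>s1; s0-1>s1; s1-0>s2; s1-1>s2; s2-0>s3; s2-1>s3; s3-0>s4; s3-1>s4; s4-0>s5; s4-1>s5; s5-0>s5; s5-1>s5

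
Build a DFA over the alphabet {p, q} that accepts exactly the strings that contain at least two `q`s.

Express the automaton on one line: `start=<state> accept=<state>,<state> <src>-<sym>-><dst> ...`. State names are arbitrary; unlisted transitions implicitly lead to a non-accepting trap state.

Count `q`s, saturating at 3: states A through C mean 0 through 2 `q`s seen; D means more than 2. Each `q` increments (capped at D); other symbols loop. Accept from {C, D}.
4 states suffice.
       p  q 
>  A   A  B 
   B   B  C 
 * C   C  D 
 * D   D  D 
(> = start, * = accepting)

start=A accept=C,D A-p->A A-q->B B-p->B B-q->C C-p->C C-q->D D-p->D D-q->D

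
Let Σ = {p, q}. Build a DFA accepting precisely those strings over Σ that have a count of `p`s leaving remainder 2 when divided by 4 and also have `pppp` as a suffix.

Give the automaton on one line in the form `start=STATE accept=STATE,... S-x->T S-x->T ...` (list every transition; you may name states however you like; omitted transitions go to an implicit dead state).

Run two small machines in parallel and take their product. The first has 4 states tracking the count of `p`s modulo 4; the second has 5 states tracking how much of the suffix `pppp` has currently been matched. A product state is a pair (one from each), accepting exactly when both do. Equivalent product states are then merged.
8 states suffice.
        p   q  
>  S0   S1  S0 
   S1   S2  S1 
   S2   S3  S2 
   S3   S4  S5 
   S4   S6  S0 
   S5   S0  S5 
   S6   S7  S1 
 * S7   S3  S2 
(> = start, * = accepting)

start=S0 accept=S7 S0-p->S1 S0-q->S0 S1-p->S2 S1-q->S1 S2-p->S3 S2-q->S2 S3-p->S4 S3-q->S5 S4-p->S6 S4-q->S0 S5-p->S0 S5-q->S5 S6-p->S7 S6-q->S1 S7-p->S3 S7-q->S2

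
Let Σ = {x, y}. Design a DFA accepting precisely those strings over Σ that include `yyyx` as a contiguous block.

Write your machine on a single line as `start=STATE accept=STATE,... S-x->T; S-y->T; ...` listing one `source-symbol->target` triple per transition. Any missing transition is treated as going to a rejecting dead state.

Track how much of `yyyx` has been matched so far: state A is no progress, E is the absorbing accept state reached once `yyyx` has occurred. Intermediate states record partial matches; on a mismatch, fall back to the longest reusable overlap.
5 states suffice.
       x  y 
>  A   A  B 
   B   A  C 
   C   A  D 
   D   E  D 
 * E   E  E 
(> = start, * = accepting)

start=A; accept=E; A-x->A; A-y->B; B-x->A; B-y->C; C-x->A; C-y->D; D-x->E; D-y->D; E-x->E; E-y->E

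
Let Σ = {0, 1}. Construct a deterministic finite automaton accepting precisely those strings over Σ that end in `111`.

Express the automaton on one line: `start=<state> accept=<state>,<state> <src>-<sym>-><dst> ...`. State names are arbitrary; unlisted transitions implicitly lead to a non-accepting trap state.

start=A accept=D A-0->A A-1->B B-0->A B-1->C C-0->A C-1->D D-0->A D-1->D

Remember how much of `111` the current input suffix matches. State A means no match yet; B means the last symbol is `1`; C means the last 2 symbols are `11`; D means the last 3 symbols are `111`. Only D accepts. On a mismatch, fall back to the longest proper suffix that is still a prefix of `111`.
4 states suffice.
       0  1 
>  A   A  B 
   B   A  C 
   C   A  D 
 * D   A  D 
(> = start, * = accepting)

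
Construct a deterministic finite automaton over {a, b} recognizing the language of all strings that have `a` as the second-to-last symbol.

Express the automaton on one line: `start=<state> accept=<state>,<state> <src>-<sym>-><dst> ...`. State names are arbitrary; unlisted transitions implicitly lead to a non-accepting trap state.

Because acceptance depends on a position counted from the end, the machine has to buffer the most recent 2 symbols. Make each state the string of the last up-to-2 symbols read; on input `x` shift the window left and append `x`. Accept when the buffered window has length 2 and begins with `a`.
        a   b  
>  q0   q1  q2 
   q1   q3  q4 
   q2   q5  q6 
 * q3   q3  q4 
 * q4   q5  q6 
   q5   q3  q4 
   q6   q5  q6 
(> = start, * = accepting)

start=q0 accept=q3,q4 q0-a->q1 q0-b->q2 q1-a->q3 q1-b->q4 q2-a->q5 q2-b->q6 q3-a->q3 q3-b->q4 q4-a->q5 q4-b->q6 q5-a->q3 q5-b->q4 q6-a->q5 q6-b->q6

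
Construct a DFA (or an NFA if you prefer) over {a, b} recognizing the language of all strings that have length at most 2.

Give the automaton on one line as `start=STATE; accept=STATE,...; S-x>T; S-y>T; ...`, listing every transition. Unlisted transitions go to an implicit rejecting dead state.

start=S0; accept=S0,S1,S2; S0-a>S1; S0-b>S1; S1-a>S2; S1-b>S2; S2-a>S3; S2-b>S3; S3-a>S3; S3-b>S3

Count input length up to 3: every symbol moves from S0 toward S3, which means 'more than 2' and absorbs. Accept from {S0, S1, S2}.
With 4 states:
        a   b  
>* S0   S1  S1 
 * S1   S2  S2 
 * S2   S3  S3 
   S3   S3  S3 
(> = start, * = accepting)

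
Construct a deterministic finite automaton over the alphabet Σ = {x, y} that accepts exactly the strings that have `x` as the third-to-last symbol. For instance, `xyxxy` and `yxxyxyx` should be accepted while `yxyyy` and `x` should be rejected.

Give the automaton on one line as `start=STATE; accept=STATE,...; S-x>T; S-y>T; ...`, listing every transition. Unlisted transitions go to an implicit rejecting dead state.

start=S0; accept=S7,S8,S9,S10; S0-x>S1; S0-y>S2; S1-x>S3; S1-y>S4; S2-x>S5; S2-y>S6; S3-x>S7; S3-y>S8; S4-x>S9; S4-y>S10; S5-x>S11; S5-y>S12; S6-x>S13; S6-y>S14; S7-x>S7; S7-y>S8; S8-x>S9; S8-y>S10; S9-x>S11; S9-y>S12; S10-x>S13; S10-y>S14; S11-x>S7; S11-y>S8; S12-x>S9; S12-y>S10; S13-x>S11; S13-y>S12; S14-x>S13; S14-y>S14

A DFA must remember the last 3 symbols (since which symbol is third-to-last isn't known until the input ends). Use one state per possible window of the last ≤3 symbols; accept from those whose window starts with `x`.
15 states suffice.
          x    y  
>  S0     S1   S2 
   S1     S3   S4 
   S2     S5   S6 
   S3     S7   S8 
   S4     S9  S10 
   S5    S11  S12 
   S6    S13  S14 
 * S7     S7   S8 
 * S8     S9  S10 
 * S9    S11  S12 
 * S10   S13  S14 
   S11    S7   S8 
   S12    S9  S10 
   S13   S11  S12 
   S14   S13  S14 
(> = start, * = accepting)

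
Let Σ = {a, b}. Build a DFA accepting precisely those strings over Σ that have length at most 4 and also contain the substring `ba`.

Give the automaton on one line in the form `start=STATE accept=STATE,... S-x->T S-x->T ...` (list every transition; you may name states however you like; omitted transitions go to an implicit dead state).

start=S0 accept=S5,S8,S9 S0-a->S1 S0-b->S2 S1-a->S3 S1-b->S4 S2-a->S5 S2-b->S4 S3-a->S6 S3-b->S7 S4-a->S8 S4-b->S7 S5-a->S8 S5-b->S8 S6-a->S6 S6-b->S6 S7-a->S9 S7-b->S6 S8-a->S9 S8-b->S9 S9-a->S6 S9-b->S6

Run two small machines in parallel and take their product. One (6 states) tracks the input length, saturating at 5; the other (3 states) tracks whether and how much of `ba` has been seen. Each combined state is a pair, one component from each; accept when both components accept. Minimizing collapses redundant product states.
With 10 states:
        a   b  
>  S0   S1  S2 
   S1   S3  S4 
   S2   S5  S4 
   S3   S6  S7 
   S4   S8  S7 
 * S5   S8  S8 
   S6   S6  S6 
   S7   S9  S6 
 * S8   S9  S9 
 * S9   S6  S6 
(> = start, * = accepting)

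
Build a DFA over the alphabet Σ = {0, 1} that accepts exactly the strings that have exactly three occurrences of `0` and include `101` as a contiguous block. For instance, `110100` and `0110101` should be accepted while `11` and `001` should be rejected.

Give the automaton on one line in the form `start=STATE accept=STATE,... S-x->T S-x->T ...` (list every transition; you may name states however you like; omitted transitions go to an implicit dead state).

start=A accept=M A-0->B A-1->C B-0->D B-1->E C-0->F C-1->C D-0->G D-1->H E-0->I E-1->E F-0->D F-1->J G-0->G G-1->G H-0->K H-1->H I-0->G I-1->L J-0->L J-1->J K-0->G K-1->M L-0->M L-1->L M-0->G M-1->M

Build one automaton per condition and run them in lockstep. The first has 5 states tracking the count of `0`s, saturating at 4; the second has 4 states tracking whether and how much of `101` has been seen. A product state is a pair (one from each), accepting exactly when both do. Minimizing collapses redundant product states.
       0  1 
>  A   B  C 
   B   D  E 
   C   F  C 
   D   G  H 
   E   I  E 
   F   D  J 
   G   G  G 
   H   K  H 
   I   G  L 
   J   L  J 
   K   G  M 
   L   M  L 
 * M   G  M 
(> = start, * = accepting)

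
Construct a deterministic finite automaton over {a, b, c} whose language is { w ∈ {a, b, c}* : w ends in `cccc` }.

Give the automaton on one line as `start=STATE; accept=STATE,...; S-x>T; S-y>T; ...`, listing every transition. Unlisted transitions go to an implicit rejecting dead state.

start=s0; accept=s4; s0-a>s0; s0-b>s0; s0-c>s1; s1-a>s0; s1-b>s0; s1-c>s2; s2-a>s0; s2-b>s0; s2-c>s3; s3-a>s0; s3-b>s0; s3-c>s4; s4-a>s0; s4-b>s0; s4-c>s4

Let each state record the length of the longest suffix of the input read so far that is also a prefix of `cccc`. s1 means the last symbol is `c`; s2 means the last 2 symbols are `cc`; s3 means the last 3 symbols are `ccc`; s4 means the last 4 symbols are `cccc`. Accept only at s4, where the string currently ends in `cccc`.
5 states suffice.
        a   b   c  
>  s0   s0  s0  s1 
   s1   s0  s0  s2 
   s2   s0  s0  s3 
   s3   s0  s0  s4 
 * s4   s0  s0  s4 
(> = start, * = accepting)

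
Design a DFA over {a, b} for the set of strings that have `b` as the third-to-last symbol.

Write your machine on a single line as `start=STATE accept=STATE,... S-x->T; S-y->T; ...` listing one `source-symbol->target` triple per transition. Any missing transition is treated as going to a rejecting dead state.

start=s0; accept=s11,s12,s13,s14; s0-a->s1; s0-b->s2; s1-a->s3; s1-b->s4; s2-a->s5; s2-b->s6; s3-a->s7; s3-b->s8; s4-a->s9; s4-b->s10; s5-a->s11; s5-b->s12; s6-a->s13; s6-b->s14; s7-a->s7; s7-b->s8; s8-a->s9; s8-b->s10; s9-a->s11; s9-b->s12; s10-a->s13; s10-b->s14; s11-a->s7; s11-b->s8; s12-a->s9; s12-b->s10; s13-a->s11; s13-b->s12; s14-a->s13; s14-b->s14

Because acceptance depends on a position counted from the end, the machine has to buffer the most recent 3 symbols. Make each state the string of the last up-to-3 symbols read; on input `x` shift the window left and append `x`. Accept when the buffered window has length 3 and begins with `b`.
A 15-state machine:
          a    b  
>  s0     s1   s2 
   s1     s3   s4 
   s2     s5   s6 
   s3     s7   s8 
   s4     s9  s10 
   s5    s11  s12 
   s6    s13  s14 
   s7     s7   s8 
   s8     s9  s10 
   s9    s11  s12 
   s10   s13  s14 
 * s11    s7   s8 
 * s12    s9  s10 
 * s13   s11  s12 
 * s14   s13  s14 
(> = start, * = accepting)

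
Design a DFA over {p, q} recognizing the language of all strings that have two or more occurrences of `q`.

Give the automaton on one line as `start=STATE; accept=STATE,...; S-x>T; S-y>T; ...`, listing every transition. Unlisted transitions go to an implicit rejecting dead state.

Only the number of `q`s matters, and only up to 3. Make a chain A → B → C → D advanced by each `q` (with D absorbing); every other symbol self-loops. The accepting set is {C, D}.
4 states suffice.
       p  q 
>  A   A  B 
   B   B  C 
 * C   C  D 
 * D   D  D 
(> = start, * = accepting)

start=A; accept=C,D; A-p>A; A-q>B; B-p>B; B-q>C; C-p>C; C-q>D; D-p>D; D-q>D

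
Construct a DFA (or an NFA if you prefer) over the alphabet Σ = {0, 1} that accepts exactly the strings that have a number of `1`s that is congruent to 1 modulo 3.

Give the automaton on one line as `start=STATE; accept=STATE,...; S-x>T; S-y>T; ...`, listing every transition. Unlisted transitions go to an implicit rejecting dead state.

start=s0; accept=s1; s0-0>s0; s0-1>s1; s1-0>s1; s1-1>s2; s2-0>s2; s2-1>s0

Keep the running count of `1`s modulo 3: each `1` advances along the cycle s0 → s1 → s2 → s0 while other symbols loop. Accept at s1.
With 3 states:
        0   1  
>  s0   s0  s1 
 * s1   s1  s2 
   s2   s2  s0 
(> = start, * = accepting)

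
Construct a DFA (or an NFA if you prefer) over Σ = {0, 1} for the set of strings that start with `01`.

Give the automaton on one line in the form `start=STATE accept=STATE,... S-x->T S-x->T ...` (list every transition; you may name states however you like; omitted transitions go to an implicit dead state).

start=s0 accept=s2 s0-0->s1 s0-1->s3 s1-0->s3 s1-1->s2 s2-0->s2 s2-1->s2 s3-0->s3 s3-1->s3

Walk along `01` while the input agrees: from s0 take `0` to s1, and so on. Any deviation drops to the rejecting sink s3. Once s2 is reached the prefix is confirmed and every continuation is accepted.
4 states suffice.
        0   1  
>  s0   s1  s3 
   s1   s3  s2 
 * s2   s2  s2 
   s3   s3  s3 
(> = start, * = accepting)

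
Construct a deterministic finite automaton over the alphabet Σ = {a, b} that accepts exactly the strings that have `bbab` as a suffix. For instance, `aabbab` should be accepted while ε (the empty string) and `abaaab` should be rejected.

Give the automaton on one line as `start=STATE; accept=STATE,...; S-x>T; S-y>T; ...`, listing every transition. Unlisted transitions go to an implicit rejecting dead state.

start=S0; accept=S4; S0-a>S0; S0-b>S1; S1-a>S0; S1-b>S2; S2-a>S3; S2-b>S2; S3-a>S0; S3-b>S4; S4-a>S0; S4-b>S2

Let each state record the length of the longest suffix of the input read so far that is also a prefix of `bbab`. S1 means the last symbol is `b`; S2 means the last 2 symbols are `bb`; S3 means the last 3 symbols are `bba`; S4 means the last 4 symbols are `bbab`. Accept only at S4, where the string currently ends in `bbab`.
5 states suffice.
        a   b  
>  S0   S0  S1 
   S1   S0  S2 
   S2   S3  S2 
   S3   S0  S4 
 * S4   S0  S2 
(> = start, * = accepting)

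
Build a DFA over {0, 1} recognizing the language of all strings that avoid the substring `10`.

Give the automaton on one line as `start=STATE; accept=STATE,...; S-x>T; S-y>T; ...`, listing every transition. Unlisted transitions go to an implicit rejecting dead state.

This is the complement of 'contains `10`'. Use the same substring-matching states — A through C holding how much of `10` has just been matched — but flip the accepting set: everything except the trap C accepts.
With 3 states:
       0  1 
>* A   A  B 
 * B   C  B 
   C   C  C 
(> = start, * = accepting)

start=A; accept=A,B; A-0>A; A-1>B; B-0>C; B-1>B; C-0>C; C-1>C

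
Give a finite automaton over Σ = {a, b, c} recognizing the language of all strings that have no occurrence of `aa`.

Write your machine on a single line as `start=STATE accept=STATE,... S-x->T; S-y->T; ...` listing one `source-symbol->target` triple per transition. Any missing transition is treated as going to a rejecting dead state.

start=S0; accept=S0,S1; S0-a->S1; S0-b->S0; S0-c->S0; S1-a->S2; S1-b->S0; S1-c->S0; S2-a->S2; S2-b->S2; S2-c->S2

Track partial matches of the forbidden pattern `aa`. State S2 is a dead state reached once `aa` has occurred; every other state accepts. S0 means no part of `aa` is currently matched.
A 3-state machine:
        a   b   c  
>* S0   S1  S0  S0 
 * S1   S2  S0  S0 
   S2   S2  S2  S2 
(> = start, * = accepting)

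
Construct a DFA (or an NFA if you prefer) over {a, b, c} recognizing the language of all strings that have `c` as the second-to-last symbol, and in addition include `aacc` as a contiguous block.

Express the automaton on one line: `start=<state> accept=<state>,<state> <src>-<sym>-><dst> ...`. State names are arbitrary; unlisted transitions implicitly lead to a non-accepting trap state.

start=q0 accept=q4,q5 q0-a->q1 q0-b->q0 q0-c->q0 q1-a->q2 q1-b->q0 q1-c->q0 q2-a->q2 q2-b->q0 q2-c->q3 q3-a->q1 q3-b->q0 q3-c->q4 q4-a->q5 q4-b->q5 q4-c->q4 q5-a->q6 q5-b->q6 q5-c->q7 q6-a->q6 q6-b->q6 q6-c->q7 q7-a->q5 q7-b->q5 q7-c->q4

Run two small machines in parallel and take their product. One (13 states) tracks the last 2 symbols read; the other (5 states) tracks whether and how much of `aacc` has been seen. Each combined state is a pair, one component from each; accept when both components accept. Equivalent product states are then merged.
8 states suffice.
        a   b   c  
>  q0   q1  q0  q0 
   q1   q2  q0  q0 
   q2   q2  q0  q3 
   q3   q1  q0  q4 
 * q4   q5  q5  q4 
 * q5   q6  q6  q7 
   q6   q6  q6  q7 
   q7   q5  q5  q4 
(> = start, * = accepting)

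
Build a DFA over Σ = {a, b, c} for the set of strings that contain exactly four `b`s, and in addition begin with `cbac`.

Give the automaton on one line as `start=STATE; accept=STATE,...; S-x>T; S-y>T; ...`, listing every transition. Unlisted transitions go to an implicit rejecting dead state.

Run two small machines in parallel and take their product. One (6 states) tracks the count of `b`s, saturating at 5; the other (6 states) tracks whether the input so far still matches the prefix `cbac`. Each combined state is a pair, one component from each; accept when both components accept. Equivalent product states are then merged.
        a   b   c  
>  q0   q1  q1  q2 
   q1   q1  q1  q1 
   q2   q1  q3  q1 
   q3   q4  q1  q1 
   q4   q1  q1  q5 
   q5   q5  q6  q5 
   q6   q6  q7  q6 
   q7   q7  q8  q7 
 * q8   q8  q1  q8 
(> = start, * = accepting)

start=q0; accept=q8; q0-a>q1; q0-b>q1; q0-c>q2; q1-a>q1; q1-b>q1; q1-c>q1; q2-a>q1; q2-b>q3; q2-c>q1; q3-a>q4; q3-b>q1; q3-c>q1; q4-a>q1; q4-b>q1; q4-c>q5; q5-a>q5; q5-b>q6; q5-c>q5; q6-a>q6; q6-b>q7; q6-c>q6; q7-a>q7; q7-b>q8; q7-c>q7; q8-a>q8; q8-b>q1; q8-c>q8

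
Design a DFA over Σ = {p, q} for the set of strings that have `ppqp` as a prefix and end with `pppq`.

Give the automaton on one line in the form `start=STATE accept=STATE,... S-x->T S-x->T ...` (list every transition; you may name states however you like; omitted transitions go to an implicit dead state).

Handle the two conditions separately and then intersect. One (6 states) tracks whether the input so far still matches the prefix `ppqp`; the other (5 states) tracks how much of the suffix `pppq` has currently been matched. Each combined state is a pair, one component from each; accept when both components accept. After merging equivalent states the machine shrinks.
       p  q 
>  A   B  C 
   B   D  C 
   C   C  C 
   D   C  E 
   E   F  C 
   F   G  H 
   G   I  H 
   H   F  H 
   I   I  J 
 * J   F  H 
(> = start, * = accepting)

start=A accept=J A-p->B A-q->C B-p->D B-q->C C-p->C C-q->C D-p->C D-q->E E-p->F E-q->C F-p->G F-q->H G-p->I G-q->H H-p->F H-q->H I-p->I I-q->J J-p->F J-q->H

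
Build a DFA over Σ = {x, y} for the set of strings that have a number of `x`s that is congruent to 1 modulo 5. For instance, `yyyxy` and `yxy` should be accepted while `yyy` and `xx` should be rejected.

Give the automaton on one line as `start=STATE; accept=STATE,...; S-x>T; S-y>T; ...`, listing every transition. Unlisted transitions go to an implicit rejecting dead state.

The only thing that matters is how many `x`s have appeared, reduced mod 5. Use one state per residue: s0 for 0, …, s4 for 4. Reading `x` moves to the next residue; anything else stays put. s1 is accepting.
        x   y  
>  s0   s1  s0 
 * s1   s2  s1 
   s2   s3  s2 
   s3   s4  s3 
   s4   s0  s4 
(> = start, * = accepting)

start=s0; accept=s1; s0-x>s1; s0-y>s0; s1-x>s2; s1-y>s1; s2-x>s3; s2-y>s2; s3-x>s4; s3-y>s3; s4-x>s0; s4-y>s4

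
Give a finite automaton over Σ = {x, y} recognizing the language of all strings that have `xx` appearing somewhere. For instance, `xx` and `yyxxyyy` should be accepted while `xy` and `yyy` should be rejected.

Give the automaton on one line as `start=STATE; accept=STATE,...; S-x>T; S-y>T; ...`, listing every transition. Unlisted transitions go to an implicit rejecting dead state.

States A..B record the length of the longest prefix of `xx` that matches the current input suffix. Reaching C means `xx` has been seen, and we stay there forever. Accept from C.
With 3 states:
       x  y 
>  A   B  A 
   B   C  A 
 * C   C  C 
(> = start, * = accepting)

start=A; accept=C; A-x>B; A-y>A; B-x>C; B-y>A; C-x>C; C-y>C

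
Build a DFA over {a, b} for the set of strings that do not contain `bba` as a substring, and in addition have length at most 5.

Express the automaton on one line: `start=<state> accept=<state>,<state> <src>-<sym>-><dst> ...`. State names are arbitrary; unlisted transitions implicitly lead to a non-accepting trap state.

start=q0 accept=q0,q1,q2,q3,q4,q5,q6,q7,q8,q10,q11,q12 q0-a->q1 q0-b->q2 q1-a->q3 q1-b->q4 q2-a->q3 q2-b->q5 q3-a->q6 q3-b->q7 q4-a->q6 q4-b->q8 q5-a->q9 q5-b->q8 q6-a->q10 q6-b->q10 q7-a->q10 q7-b->q11 q8-a->q9 q8-b->q11 q9-a->q9 q9-b->q9 q10-a->q12 q10-b->q12 q11-a->q9 q11-b->q12 q12-a->q9 q12-b->q9

Build one automaton per condition and run them in lockstep. The first has 4 states tracking partial matches of the forbidden pattern `bba`; the second has 7 states tracking the input length, saturating at 6. A product state is a pair (one from each), accepting exactly when both do. After merging equivalent states the machine shrinks.
A 13-state machine:
          a    b  
>* q0     q1   q2 
 * q1     q3   q4 
 * q2     q3   q5 
 * q3     q6   q7 
 * q4     q6   q8 
 * q5     q9   q8 
 * q6    q10  q10 
 * q7    q10  q11 
 * q8     q9  q11 
   q9     q9   q9 
 * q10   q12  q12 
 * q11    q9  q12 
 * q12    q9   q9 
(> = start, * = accepting)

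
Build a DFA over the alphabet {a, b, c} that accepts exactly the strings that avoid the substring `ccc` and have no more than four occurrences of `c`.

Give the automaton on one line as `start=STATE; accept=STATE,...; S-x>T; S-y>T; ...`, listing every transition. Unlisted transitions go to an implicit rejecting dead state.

start=s0; accept=s0,s1,s2,s3,s4,s5,s7,s8,s10,s11,s13,s14; s0-a>s0; s0-b>s0; s0-c>s1; s1-a>s2; s1-b>s2; s1-c>s3; s2-a>s2; s2-b>s2; s2-c>s4; s3-a>s5; s3-b>s5; s3-c>s6; s4-a>s5; s4-b>s5; s4-c>s7; s5-a>s5; s5-b>s5; s5-c>s8; s6-a>s6; s6-b>s6; s6-c>s9; s7-a>s10; s7-b>s10; s7-c>s9; s8-a>s10; s8-b>s10; s8-c>s11; s9-a>s9; s9-b>s9; s9-c>s12; s10-a>s10; s10-b>s10; s10-c>s13; s11-a>s14; s11-b>s14; s11-c>s12; s12-a>s12; s12-b>s12; s12-c>s12; s13-a>s14; s13-b>s14; s13-c>s15; s14-a>s14; s14-b>s14; s14-c>s16; s15-a>s17; s15-b>s17; s15-c>s12; s16-a>s17; s16-b>s17; s16-c>s15; s17-a>s17; s17-b>s17; s17-c>s16

Handle the two conditions separately and then intersect. The first has 4 states tracking partial matches of the forbidden pattern `ccc`; the second has 6 states tracking the count of `c`s, saturating at 5. A product state is a pair (one from each), accepting exactly when both do.
          a    b    c  
>* s0     s0   s0   s1 
 * s1     s2   s2   s3 
 * s2     s2   s2   s4 
 * s3     s5   s5   s6 
 * s4     s5   s5   s7 
 * s5     s5   s5   s8 
   s6     s6   s6   s9 
 * s7    s10  s10   s9 
 * s8    s10  s10  s11 
   s9     s9   s9  s12 
 * s10   s10  s10  s13 
 * s11   s14  s14  s12 
   s12   s12  s12  s12 
 * s13   s14  s14  s15 
 * s14   s14  s14  s16 
   s15   s17  s17  s12 
   s16   s17  s17  s15 
   s17   s17  s17  s16 
(> = start, * = accepting)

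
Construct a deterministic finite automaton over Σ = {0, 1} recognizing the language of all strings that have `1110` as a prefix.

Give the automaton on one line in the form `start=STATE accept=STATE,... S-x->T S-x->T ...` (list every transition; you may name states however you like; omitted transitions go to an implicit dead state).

start=q0 accept=q4 q0-0->q5 q0-1->q1 q1-0->q5 q1-1->q2 q2-0->q5 q2-1->q3 q3-0->q4 q3-1->q5 q4-0->q4 q4-1->q4 q5-0->q5 q5-1->q5

Walk along `1110` while the input agrees: from q0 take `1` to q1, and so on. Any deviation drops to the rejecting sink q5. Once q4 is reached the prefix is confirmed and every continuation is accepted.
6 states suffice.
        0   1  
>  q0   q5  q1 
   q1   q5  q2 
   q2   q5  q3 
   q3   q4  q5 
 * q4   q4  q4 
   q5   q5  q5 
(> = start, * = accepting)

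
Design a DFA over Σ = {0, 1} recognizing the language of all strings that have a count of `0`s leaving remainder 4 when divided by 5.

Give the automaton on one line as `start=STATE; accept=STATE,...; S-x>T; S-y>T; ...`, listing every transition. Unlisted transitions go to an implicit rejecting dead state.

start=q0; accept=q4; q0-0>q1; q0-1>q0; q1-0>q2; q1-1>q1; q2-0>q3; q2-1>q2; q3-0>q4; q3-1>q3; q4-0>q0; q4-1>q4

The only thing that matters is how many `0`s have appeared, reduced mod 5. Use one state per residue: q0 for 0, …, q4 for 4. Reading `0` moves to the next residue; anything else stays put. q4 is accepting.
With 5 states:
        0   1  
>  q0   q1  q0 
   q1   q2  q1 
   q2   q3  q2 
   q3   q4  q3 
 * q4   q0  q4 
(> = start, * = accepting)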